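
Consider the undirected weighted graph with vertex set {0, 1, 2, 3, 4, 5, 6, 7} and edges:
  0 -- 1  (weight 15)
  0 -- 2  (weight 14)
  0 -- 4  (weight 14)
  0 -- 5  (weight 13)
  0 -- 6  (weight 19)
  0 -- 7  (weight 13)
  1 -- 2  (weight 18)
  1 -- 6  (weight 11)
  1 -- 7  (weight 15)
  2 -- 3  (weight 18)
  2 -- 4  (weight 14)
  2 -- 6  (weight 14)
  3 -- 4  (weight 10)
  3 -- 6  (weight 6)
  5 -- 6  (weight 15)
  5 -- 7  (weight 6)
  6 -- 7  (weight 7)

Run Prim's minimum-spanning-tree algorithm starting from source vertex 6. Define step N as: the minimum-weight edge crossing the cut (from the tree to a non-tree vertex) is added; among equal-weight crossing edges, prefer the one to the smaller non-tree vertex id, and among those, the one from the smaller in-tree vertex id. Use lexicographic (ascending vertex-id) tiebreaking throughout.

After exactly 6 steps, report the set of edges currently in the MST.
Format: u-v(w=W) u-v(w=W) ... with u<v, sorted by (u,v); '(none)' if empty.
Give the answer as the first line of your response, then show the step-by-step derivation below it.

0-5(w=13) 1-6(w=11) 3-4(w=10) 3-6(w=6) 5-7(w=6) 6-7(w=7)

step 1: add edge 3-6 (w=6); MST = {3-6(w=6)}
step 2: add edge 6-7 (w=7); MST = {3-6(w=6) 6-7(w=7)}
step 3: add edge 5-7 (w=6); MST = {3-6(w=6) 5-7(w=6) 6-7(w=7)}
step 4: add edge 3-4 (w=10); MST = {3-4(w=10) 3-6(w=6) 5-7(w=6) 6-7(w=7)}
step 5: add edge 1-6 (w=11); MST = {1-6(w=11) 3-4(w=10) 3-6(w=6) 5-7(w=6) 6-7(w=7)}
step 6: add edge 0-5 (w=13); MST = {0-5(w=13) 1-6(w=11) 3-4(w=10) 3-6(w=6) 5-7(w=6) 6-7(w=7)}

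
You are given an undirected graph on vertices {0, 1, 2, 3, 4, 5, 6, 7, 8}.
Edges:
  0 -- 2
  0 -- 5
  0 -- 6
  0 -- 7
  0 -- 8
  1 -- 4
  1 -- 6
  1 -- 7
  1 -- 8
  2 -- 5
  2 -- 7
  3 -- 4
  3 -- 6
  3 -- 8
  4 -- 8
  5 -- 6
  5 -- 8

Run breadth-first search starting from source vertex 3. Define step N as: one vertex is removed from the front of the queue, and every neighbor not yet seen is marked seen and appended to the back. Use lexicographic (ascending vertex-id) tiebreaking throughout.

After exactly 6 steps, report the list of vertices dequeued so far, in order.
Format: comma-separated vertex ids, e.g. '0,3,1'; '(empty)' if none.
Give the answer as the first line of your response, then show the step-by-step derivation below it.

3,4,6,8,1,0

step 1: dequeue 3; queue=[4,6,8]; order=3
step 2: dequeue 4; queue=[6,8,1]; order=3,4
step 3: dequeue 6; queue=[8,1,0,5]; order=3,4,6
step 4: dequeue 8; queue=[1,0,5]; order=3,4,6,8
step 5: dequeue 1; queue=[0,5,7]; order=3,4,6,8,1
step 6: dequeue 0; queue=[5,7,2]; order=3,4,6,8,1,0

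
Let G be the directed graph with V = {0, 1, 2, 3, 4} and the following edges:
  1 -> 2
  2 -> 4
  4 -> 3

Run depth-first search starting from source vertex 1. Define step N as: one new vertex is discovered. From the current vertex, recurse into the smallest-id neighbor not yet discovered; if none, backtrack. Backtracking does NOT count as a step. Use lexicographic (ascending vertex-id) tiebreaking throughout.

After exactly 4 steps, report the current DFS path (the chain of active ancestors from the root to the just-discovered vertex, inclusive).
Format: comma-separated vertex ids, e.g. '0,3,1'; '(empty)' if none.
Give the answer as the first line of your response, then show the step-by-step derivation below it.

1,2,4,3

step 1: discover 1; path=1; order=1
step 2: discover 2; path=1>2; order=1,2
step 3: discover 4; path=1>2>4; order=1,2,4
step 4: discover 3; path=1>2>4>3; order=1,2,4,3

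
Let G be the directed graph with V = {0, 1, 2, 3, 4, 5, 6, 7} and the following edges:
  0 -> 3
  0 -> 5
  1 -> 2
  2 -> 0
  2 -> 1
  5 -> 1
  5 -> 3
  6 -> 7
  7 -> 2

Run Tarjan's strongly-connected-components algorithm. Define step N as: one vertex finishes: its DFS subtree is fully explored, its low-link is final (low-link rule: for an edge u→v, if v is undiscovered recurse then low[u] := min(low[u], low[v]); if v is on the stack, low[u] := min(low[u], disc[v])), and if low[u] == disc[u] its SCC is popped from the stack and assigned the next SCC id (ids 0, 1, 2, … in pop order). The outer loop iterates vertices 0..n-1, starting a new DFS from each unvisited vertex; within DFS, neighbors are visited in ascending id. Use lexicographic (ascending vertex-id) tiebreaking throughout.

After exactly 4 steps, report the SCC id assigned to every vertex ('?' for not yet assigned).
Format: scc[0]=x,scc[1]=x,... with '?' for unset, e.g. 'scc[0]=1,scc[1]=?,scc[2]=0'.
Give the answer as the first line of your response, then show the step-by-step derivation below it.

scc[0]=?,scc[1]=?,scc[2]=?,scc[3]=0,scc[4]=?,scc[5]=?,scc[6]=?,scc[7]=?

step 1: low=(low[0]=0,low[1]=?,low[2]=?,low[3]=1,low[4]=?,low[5]=?,low[6]=?,low[7]=?); scc=(scc[0]=?,scc[1]=?,scc[2]=?,scc[3]=0,scc[4]=?,scc[5]=?,scc[6]=?,scc[7]=?)
step 2: low=(low[0]=0,low[1]=3,low[2]=0,low[3]=1,low[4]=?,low[5]=2,low[6]=?,low[7]=?); scc=(scc[0]=?,scc[1]=?,scc[2]=?,scc[3]=0,scc[4]=?,scc[5]=?,scc[6]=?,scc[7]=?)
step 3: low=(low[0]=0,low[1]=0,low[2]=0,low[3]=1,low[4]=?,low[5]=2,low[6]=?,low[7]=?); scc=(scc[0]=?,scc[1]=?,scc[2]=?,scc[3]=0,scc[4]=?,scc[5]=?,scc[6]=?,scc[7]=?)
step 4: low=(low[0]=0,low[1]=0,low[2]=0,low[3]=1,low[4]=?,low[5]=0,low[6]=?,low[7]=?); scc=(scc[0]=?,scc[1]=?,scc[2]=?,scc[3]=0,scc[4]=?,scc[5]=?,scc[6]=?,scc[7]=?)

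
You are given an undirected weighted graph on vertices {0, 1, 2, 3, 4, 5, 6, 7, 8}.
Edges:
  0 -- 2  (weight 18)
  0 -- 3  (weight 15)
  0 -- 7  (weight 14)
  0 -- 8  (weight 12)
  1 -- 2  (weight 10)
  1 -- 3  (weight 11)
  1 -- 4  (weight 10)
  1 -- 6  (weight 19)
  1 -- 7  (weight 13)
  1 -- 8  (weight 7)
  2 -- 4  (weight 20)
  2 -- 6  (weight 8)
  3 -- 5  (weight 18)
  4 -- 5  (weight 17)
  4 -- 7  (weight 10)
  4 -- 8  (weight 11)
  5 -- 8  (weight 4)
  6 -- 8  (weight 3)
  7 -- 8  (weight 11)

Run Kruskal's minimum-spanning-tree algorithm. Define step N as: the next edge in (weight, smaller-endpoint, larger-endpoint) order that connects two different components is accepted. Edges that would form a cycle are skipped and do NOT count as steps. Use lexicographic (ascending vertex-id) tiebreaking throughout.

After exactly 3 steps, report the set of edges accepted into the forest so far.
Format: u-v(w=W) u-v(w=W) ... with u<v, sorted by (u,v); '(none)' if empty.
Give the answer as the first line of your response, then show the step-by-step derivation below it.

1-8(w=7) 5-8(w=4) 6-8(w=3)

step 1: add edge 6-8 (w=3); MST = {6-8(w=3)}
step 2: add edge 5-8 (w=4); MST = {5-8(w=4) 6-8(w=3)}
step 3: add edge 1-8 (w=7); MST = {1-8(w=7) 5-8(w=4) 6-8(w=3)}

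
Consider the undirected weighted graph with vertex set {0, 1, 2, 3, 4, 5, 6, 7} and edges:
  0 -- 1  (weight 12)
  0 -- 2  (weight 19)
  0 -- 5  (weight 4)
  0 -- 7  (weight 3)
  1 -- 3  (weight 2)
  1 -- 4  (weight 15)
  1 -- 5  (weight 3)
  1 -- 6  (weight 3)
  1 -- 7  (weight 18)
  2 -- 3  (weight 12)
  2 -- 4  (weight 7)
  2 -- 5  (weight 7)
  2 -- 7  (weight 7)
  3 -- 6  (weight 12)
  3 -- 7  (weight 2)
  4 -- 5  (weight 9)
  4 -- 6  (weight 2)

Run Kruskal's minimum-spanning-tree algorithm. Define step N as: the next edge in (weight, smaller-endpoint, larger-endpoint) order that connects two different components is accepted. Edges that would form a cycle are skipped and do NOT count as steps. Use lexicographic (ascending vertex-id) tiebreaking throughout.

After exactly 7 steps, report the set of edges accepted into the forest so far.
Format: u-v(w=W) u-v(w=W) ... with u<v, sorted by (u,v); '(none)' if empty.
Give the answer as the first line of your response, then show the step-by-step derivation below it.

0-7(w=3) 1-3(w=2) 1-5(w=3) 1-6(w=3) 2-4(w=7) 3-7(w=2) 4-6(w=2)

step 1: add edge 1-3 (w=2); MST = {1-3(w=2)}
step 2: add edge 3-7 (w=2); MST = {1-3(w=2) 3-7(w=2)}
step 3: add edge 4-6 (w=2); MST = {1-3(w=2) 3-7(w=2) 4-6(w=2)}
step 4: add edge 0-7 (w=3); MST = {0-7(w=3) 1-3(w=2) 3-7(w=2) 4-6(w=2)}
step 5: add edge 1-5 (w=3); MST = {0-7(w=3) 1-3(w=2) 1-5(w=3) 3-7(w=2) 4-6(w=2)}
step 6: add edge 1-6 (w=3); MST = {0-7(w=3) 1-3(w=2) 1-5(w=3) 1-6(w=3) 3-7(w=2) 4-6(w=2)}
step 7: add edge 2-4 (w=7); MST = {0-7(w=3) 1-3(w=2) 1-5(w=3) 1-6(w=3) 2-4(w=7) 3-7(w=2) 4-6(w=2)}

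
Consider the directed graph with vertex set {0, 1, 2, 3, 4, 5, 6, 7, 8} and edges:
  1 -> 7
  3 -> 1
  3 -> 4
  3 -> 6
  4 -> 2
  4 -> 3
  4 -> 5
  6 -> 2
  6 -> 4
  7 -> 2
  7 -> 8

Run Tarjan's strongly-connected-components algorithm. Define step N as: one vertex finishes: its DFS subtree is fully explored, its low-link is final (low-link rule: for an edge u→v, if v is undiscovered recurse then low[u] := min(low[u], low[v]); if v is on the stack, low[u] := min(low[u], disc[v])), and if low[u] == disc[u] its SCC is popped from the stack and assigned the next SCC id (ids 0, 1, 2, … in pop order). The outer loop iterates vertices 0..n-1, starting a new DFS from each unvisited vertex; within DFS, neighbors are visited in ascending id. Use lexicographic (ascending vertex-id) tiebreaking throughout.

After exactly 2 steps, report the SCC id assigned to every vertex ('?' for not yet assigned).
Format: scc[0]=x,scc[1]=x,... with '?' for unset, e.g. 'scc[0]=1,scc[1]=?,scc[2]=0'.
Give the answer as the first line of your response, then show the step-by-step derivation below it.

scc[0]=0,scc[1]=?,scc[2]=1,scc[3]=?,scc[4]=?,scc[5]=?,scc[6]=?,scc[7]=?,scc[8]=?

step 1: low=(low[0]=0,low[1]=?,low[2]=?,low[3]=?,low[4]=?,low[5]=?,low[6]=?,low[7]=?,low[8]=?); scc=(scc[0]=0,scc[1]=?,scc[2]=?,scc[3]=?,scc[4]=?,scc[5]=?,scc[6]=?,scc[7]=?,scc[8]=?)
step 2: low=(low[0]=0,low[1]=1,low[2]=3,low[3]=?,low[4]=?,low[5]=?,low[6]=?,low[7]=2,low[8]=?); scc=(scc[0]=0,scc[1]=?,scc[2]=1,scc[3]=?,scc[4]=?,scc[5]=?,scc[6]=?,scc[7]=?,scc[8]=?)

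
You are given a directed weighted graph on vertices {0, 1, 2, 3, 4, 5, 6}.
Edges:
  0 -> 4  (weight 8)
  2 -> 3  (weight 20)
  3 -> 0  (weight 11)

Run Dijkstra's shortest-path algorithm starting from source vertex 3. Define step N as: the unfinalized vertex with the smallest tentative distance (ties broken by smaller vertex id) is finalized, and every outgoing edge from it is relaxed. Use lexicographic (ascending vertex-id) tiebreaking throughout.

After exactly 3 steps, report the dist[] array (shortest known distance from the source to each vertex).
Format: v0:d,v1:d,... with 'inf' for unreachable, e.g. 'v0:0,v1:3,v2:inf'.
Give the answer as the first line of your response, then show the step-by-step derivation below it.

v0:11,v1:inf,v2:inf,v3:0,v4:19,v5:inf,v6:inf

step 1: dist = v0:11,v1:inf,v2:inf,v3:0,v4:inf,v5:inf,v6:inf
step 2: dist = v0:11,v1:inf,v2:inf,v3:0,v4:19,v5:inf,v6:inf
step 3: dist = v0:11,v1:inf,v2:inf,v3:0,v4:19,v5:inf,v6:inf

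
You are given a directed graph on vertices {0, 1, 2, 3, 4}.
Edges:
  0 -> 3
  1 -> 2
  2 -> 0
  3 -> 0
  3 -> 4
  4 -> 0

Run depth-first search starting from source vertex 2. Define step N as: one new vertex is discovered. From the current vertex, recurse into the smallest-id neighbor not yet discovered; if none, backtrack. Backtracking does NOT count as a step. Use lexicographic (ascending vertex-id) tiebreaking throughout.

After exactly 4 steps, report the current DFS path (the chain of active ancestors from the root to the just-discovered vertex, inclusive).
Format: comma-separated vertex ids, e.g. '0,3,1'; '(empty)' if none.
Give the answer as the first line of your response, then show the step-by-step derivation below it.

2,0,3,4

step 1: discover 2; path=2; order=2
step 2: discover 0; path=2>0; order=2,0
step 3: discover 3; path=2>0>3; order=2,0,3
step 4: discover 4; path=2>0>3>4; order=2,0,3,4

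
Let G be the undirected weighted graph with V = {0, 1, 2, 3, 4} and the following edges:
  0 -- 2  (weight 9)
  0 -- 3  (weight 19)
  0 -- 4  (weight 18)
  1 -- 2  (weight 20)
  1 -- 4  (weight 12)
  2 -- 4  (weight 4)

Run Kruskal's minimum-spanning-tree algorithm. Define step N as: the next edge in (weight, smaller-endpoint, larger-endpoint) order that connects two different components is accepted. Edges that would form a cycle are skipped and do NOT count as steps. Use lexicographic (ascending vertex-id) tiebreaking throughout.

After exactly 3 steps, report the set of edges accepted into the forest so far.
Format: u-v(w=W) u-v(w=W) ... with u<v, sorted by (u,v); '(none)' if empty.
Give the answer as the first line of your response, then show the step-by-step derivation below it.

0-2(w=9) 1-4(w=12) 2-4(w=4)

step 1: add edge 2-4 (w=4); MST = {2-4(w=4)}
step 2: add edge 0-2 (w=9); MST = {0-2(w=9) 2-4(w=4)}
step 3: add edge 1-4 (w=12); MST = {0-2(w=9) 1-4(w=12) 2-4(w=4)}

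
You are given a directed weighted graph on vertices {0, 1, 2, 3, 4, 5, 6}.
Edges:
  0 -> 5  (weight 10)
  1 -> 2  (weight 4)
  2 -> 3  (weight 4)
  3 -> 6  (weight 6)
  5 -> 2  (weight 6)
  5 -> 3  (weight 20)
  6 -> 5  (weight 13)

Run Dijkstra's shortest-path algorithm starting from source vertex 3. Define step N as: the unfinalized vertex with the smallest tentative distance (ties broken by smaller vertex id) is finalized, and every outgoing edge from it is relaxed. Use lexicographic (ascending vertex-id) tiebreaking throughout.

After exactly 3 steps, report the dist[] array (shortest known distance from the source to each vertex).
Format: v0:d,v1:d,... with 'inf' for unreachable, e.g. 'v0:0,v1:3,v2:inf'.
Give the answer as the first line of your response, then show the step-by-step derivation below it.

v0:inf,v1:inf,v2:25,v3:0,v4:inf,v5:19,v6:6

step 1: dist = v0:inf,v1:inf,v2:inf,v3:0,v4:inf,v5:inf,v6:6
step 2: dist = v0:inf,v1:inf,v2:inf,v3:0,v4:inf,v5:19,v6:6
step 3: dist = v0:inf,v1:inf,v2:25,v3:0,v4:inf,v5:19,v6:6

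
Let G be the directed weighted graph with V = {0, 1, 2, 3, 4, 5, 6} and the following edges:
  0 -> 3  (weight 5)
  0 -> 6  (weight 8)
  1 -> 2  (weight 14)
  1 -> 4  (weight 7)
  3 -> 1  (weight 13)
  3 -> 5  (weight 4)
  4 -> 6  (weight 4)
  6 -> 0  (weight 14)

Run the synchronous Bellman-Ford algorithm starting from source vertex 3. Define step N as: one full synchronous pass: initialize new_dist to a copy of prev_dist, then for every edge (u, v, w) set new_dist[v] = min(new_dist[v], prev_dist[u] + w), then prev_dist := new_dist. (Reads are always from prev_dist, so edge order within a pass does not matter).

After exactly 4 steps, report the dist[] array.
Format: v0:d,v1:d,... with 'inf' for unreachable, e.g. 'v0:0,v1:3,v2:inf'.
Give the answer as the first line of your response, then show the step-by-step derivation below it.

v0:38,v1:13,v2:27,v3:0,v4:20,v5:4,v6:24

step 1: dist = v0:inf,v1:13,v2:inf,v3:0,v4:inf,v5:4,v6:inf
step 2: dist = v0:inf,v1:13,v2:27,v3:0,v4:20,v5:4,v6:inf
step 3: dist = v0:inf,v1:13,v2:27,v3:0,v4:20,v5:4,v6:24
step 4: dist = v0:38,v1:13,v2:27,v3:0,v4:20,v5:4,v6:24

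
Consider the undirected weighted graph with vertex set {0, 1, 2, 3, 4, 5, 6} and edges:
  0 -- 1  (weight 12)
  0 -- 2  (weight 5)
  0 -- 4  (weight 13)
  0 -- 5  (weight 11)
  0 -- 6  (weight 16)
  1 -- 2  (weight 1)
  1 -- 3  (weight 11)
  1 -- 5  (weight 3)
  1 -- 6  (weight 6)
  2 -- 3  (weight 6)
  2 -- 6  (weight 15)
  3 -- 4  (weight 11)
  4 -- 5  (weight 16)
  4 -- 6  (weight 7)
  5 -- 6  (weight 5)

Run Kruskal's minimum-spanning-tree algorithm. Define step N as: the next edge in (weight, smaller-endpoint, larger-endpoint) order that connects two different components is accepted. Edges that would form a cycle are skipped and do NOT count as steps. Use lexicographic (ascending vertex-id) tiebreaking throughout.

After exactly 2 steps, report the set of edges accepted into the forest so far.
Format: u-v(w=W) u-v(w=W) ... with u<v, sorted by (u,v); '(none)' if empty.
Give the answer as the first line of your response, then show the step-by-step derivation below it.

1-2(w=1) 1-5(w=3)

step 1: add edge 1-2 (w=1); MST = {1-2(w=1)}
step 2: add edge 1-5 (w=3); MST = {1-2(w=1) 1-5(w=3)}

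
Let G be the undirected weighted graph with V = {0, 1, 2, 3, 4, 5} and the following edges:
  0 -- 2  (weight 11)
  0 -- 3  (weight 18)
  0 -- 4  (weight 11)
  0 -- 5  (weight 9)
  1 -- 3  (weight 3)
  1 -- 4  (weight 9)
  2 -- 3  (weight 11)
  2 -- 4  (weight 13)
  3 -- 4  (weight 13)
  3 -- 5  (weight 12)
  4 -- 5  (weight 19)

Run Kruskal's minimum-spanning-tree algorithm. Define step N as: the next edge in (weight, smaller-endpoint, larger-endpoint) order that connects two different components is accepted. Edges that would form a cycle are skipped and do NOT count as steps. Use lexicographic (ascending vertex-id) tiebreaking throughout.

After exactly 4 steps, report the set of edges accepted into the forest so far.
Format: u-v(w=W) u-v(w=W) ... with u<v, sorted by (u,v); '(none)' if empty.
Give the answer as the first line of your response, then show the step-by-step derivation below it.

0-2(w=11) 0-5(w=9) 1-3(w=3) 1-4(w=9)

step 1: add edge 1-3 (w=3); MST = {1-3(w=3)}
step 2: add edge 0-5 (w=9); MST = {0-5(w=9) 1-3(w=3)}
step 3: add edge 1-4 (w=9); MST = {0-5(w=9) 1-3(w=3) 1-4(w=9)}
step 4: add edge 0-2 (w=11); MST = {0-2(w=11) 0-5(w=9) 1-3(w=3) 1-4(w=9)}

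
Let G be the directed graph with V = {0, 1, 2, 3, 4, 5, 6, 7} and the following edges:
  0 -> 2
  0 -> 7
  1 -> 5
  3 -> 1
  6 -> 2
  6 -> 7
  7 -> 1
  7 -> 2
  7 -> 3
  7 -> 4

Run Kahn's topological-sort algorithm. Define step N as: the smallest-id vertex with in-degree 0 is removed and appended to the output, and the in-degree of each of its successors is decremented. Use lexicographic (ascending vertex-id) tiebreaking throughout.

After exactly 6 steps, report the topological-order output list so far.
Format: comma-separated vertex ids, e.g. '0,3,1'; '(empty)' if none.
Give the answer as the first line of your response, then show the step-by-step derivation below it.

0,6,7,2,3,1

step 1: output 0; order=[0]; indeg=(0,2,2,1,1,1,0,1)
step 2: output 6; order=[0,6]; indeg=(0,2,1,1,1,1,0,0)
step 3: output 7; order=[0,6,7]; indeg=(0,1,0,0,0,1,0,0)
step 4: output 2; order=[0,6,7,2]; indeg=(0,1,0,0,0,1,0,0)
step 5: output 3; order=[0,6,7,2,3]; indeg=(0,0,0,0,0,1,0,0)
step 6: output 1; order=[0,6,7,2,3,1]; indeg=(0,0,0,0,0,0,0,0)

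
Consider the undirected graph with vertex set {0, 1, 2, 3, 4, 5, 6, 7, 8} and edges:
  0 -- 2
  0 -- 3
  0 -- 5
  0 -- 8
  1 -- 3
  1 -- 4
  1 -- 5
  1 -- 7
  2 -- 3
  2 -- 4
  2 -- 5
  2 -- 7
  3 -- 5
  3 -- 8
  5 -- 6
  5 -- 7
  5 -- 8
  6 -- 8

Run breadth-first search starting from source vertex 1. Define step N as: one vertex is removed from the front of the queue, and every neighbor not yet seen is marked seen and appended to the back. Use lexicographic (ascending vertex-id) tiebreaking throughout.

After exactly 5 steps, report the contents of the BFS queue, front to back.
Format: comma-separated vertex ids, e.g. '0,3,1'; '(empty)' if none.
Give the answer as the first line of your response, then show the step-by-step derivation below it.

0,2,8,6

step 1: dequeue 1; queue=[3,4,5,7]; order=1
step 2: dequeue 3; queue=[4,5,7,0,2,8]; order=1,3
step 3: dequeue 4; queue=[5,7,0,2,8]; order=1,3,4
step 4: dequeue 5; queue=[7,0,2,8,6]; order=1,3,4,5
step 5: dequeue 7; queue=[0,2,8,6]; order=1,3,4,5,7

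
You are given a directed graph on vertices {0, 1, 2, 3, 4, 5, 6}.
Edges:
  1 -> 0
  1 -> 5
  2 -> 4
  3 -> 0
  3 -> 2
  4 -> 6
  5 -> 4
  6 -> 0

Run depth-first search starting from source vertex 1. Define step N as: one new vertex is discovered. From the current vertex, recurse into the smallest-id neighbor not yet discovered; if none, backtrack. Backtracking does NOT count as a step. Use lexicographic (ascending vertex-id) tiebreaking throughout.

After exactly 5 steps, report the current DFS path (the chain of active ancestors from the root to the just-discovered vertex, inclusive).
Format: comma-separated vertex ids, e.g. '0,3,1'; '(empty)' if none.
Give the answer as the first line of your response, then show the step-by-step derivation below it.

1,5,4,6

step 1: discover 1; path=1; order=1
step 2: discover 0; path=1>0; order=1,0
step 3: discover 5; path=1>5; order=1,0,5
step 4: discover 4; path=1>5>4; order=1,0,5,4
step 5: discover 6; path=1>5>4>6; order=1,0,5,4,6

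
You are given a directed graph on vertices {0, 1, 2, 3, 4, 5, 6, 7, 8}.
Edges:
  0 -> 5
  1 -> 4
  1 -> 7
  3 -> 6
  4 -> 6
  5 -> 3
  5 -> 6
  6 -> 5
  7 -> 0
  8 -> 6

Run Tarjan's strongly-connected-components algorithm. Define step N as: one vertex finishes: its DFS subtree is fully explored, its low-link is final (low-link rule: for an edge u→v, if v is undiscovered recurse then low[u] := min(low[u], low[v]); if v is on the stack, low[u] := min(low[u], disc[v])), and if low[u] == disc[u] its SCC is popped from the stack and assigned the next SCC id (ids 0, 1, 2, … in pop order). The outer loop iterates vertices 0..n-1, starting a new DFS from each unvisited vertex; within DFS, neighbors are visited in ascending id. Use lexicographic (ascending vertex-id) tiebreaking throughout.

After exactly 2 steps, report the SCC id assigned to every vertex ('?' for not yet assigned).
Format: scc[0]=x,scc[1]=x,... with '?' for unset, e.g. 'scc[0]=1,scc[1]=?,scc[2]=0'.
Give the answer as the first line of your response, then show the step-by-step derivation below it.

scc[0]=?,scc[1]=?,scc[2]=?,scc[3]=?,scc[4]=?,scc[5]=?,scc[6]=?,scc[7]=?,scc[8]=?

step 1: low=(low[0]=0,low[1]=?,low[2]=?,low[3]=2,low[4]=?,low[5]=1,low[6]=1,low[7]=?,low[8]=?); scc=(scc[0]=?,scc[1]=?,scc[2]=?,scc[3]=?,scc[4]=?,scc[5]=?,scc[6]=?,scc[7]=?,scc[8]=?)
step 2: low=(low[0]=0,low[1]=?,low[2]=?,low[3]=1,low[4]=?,low[5]=1,low[6]=1,low[7]=?,low[8]=?); scc=(scc[0]=?,scc[1]=?,scc[2]=?,scc[3]=?,scc[4]=?,scc[5]=?,scc[6]=?,scc[7]=?,scc[8]=?)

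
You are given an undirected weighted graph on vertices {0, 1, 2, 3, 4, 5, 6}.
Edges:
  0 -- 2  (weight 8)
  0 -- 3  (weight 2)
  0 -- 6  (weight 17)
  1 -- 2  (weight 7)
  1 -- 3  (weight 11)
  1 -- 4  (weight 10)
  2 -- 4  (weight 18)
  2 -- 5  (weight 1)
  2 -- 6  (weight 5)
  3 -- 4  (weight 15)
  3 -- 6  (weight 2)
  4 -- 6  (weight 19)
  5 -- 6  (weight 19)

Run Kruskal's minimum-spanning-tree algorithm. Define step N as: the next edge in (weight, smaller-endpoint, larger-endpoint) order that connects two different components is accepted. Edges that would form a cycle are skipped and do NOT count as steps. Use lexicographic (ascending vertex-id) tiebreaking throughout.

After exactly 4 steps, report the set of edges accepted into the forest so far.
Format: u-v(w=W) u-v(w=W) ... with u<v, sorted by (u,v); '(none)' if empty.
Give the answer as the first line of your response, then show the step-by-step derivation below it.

0-3(w=2) 2-5(w=1) 2-6(w=5) 3-6(w=2)

step 1: add edge 2-5 (w=1); MST = {2-5(w=1)}
step 2: add edge 0-3 (w=2); MST = {0-3(w=2) 2-5(w=1)}
step 3: add edge 3-6 (w=2); MST = {0-3(w=2) 2-5(w=1) 3-6(w=2)}
step 4: add edge 2-6 (w=5); MST = {0-3(w=2) 2-5(w=1) 2-6(w=5) 3-6(w=2)}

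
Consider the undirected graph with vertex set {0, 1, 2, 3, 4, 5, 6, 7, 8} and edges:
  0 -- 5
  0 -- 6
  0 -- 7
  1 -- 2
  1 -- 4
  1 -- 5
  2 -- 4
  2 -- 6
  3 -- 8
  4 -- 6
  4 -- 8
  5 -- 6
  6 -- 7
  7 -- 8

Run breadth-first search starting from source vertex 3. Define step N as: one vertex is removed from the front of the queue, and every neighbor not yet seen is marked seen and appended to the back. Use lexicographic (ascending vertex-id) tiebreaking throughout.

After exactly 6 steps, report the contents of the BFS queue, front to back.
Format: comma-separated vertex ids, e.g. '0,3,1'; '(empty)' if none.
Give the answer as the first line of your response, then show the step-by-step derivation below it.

6,0,5

step 1: dequeue 3; queue=[8]; order=3
step 2: dequeue 8; queue=[4,7]; order=3,8
step 3: dequeue 4; queue=[7,1,2,6]; order=3,8,4
step 4: dequeue 7; queue=[1,2,6,0]; order=3,8,4,7
step 5: dequeue 1; queue=[2,6,0,5]; order=3,8,4,7,1
step 6: dequeue 2; queue=[6,0,5]; order=3,8,4,7,1,2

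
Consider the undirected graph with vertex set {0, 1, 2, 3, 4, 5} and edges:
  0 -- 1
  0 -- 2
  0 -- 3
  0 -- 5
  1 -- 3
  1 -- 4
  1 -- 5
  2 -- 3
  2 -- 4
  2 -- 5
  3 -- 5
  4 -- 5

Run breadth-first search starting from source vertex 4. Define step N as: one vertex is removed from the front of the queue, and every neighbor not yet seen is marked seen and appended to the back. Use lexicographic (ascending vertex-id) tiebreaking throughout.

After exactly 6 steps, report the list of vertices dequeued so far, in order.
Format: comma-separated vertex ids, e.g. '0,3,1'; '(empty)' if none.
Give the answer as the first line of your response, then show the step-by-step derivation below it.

4,1,2,5,0,3

step 1: dequeue 4; queue=[1,2,5]; order=4
step 2: dequeue 1; queue=[2,5,0,3]; order=4,1
step 3: dequeue 2; queue=[5,0,3]; order=4,1,2
step 4: dequeue 5; queue=[0,3]; order=4,1,2,5
step 5: dequeue 0; queue=[3]; order=4,1,2,5,0
step 6: dequeue 3; queue=[(empty)]; order=4,1,2,5,0,3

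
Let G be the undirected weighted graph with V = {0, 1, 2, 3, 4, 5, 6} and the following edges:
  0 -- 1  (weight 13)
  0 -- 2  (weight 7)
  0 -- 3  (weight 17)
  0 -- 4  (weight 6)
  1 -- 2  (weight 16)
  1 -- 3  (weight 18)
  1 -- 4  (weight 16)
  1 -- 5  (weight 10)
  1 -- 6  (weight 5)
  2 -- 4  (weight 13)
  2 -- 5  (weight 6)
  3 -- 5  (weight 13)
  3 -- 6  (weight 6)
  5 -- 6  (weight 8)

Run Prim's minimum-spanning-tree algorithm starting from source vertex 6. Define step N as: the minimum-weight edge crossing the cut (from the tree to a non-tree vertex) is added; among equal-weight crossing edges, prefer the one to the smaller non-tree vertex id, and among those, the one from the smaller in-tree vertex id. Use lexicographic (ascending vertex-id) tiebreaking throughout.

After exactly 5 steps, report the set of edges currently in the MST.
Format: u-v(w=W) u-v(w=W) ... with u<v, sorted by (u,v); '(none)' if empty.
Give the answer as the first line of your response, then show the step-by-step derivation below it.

0-2(w=7) 1-6(w=5) 2-5(w=6) 3-6(w=6) 5-6(w=8)

step 1: add edge 1-6 (w=5); MST = {1-6(w=5)}
step 2: add edge 3-6 (w=6); MST = {1-6(w=5) 3-6(w=6)}
step 3: add edge 5-6 (w=8); MST = {1-6(w=5) 3-6(w=6) 5-6(w=8)}
step 4: add edge 2-5 (w=6); MST = {1-6(w=5) 2-5(w=6) 3-6(w=6) 5-6(w=8)}
step 5: add edge 0-2 (w=7); MST = {0-2(w=7) 1-6(w=5) 2-5(w=6) 3-6(w=6) 5-6(w=8)}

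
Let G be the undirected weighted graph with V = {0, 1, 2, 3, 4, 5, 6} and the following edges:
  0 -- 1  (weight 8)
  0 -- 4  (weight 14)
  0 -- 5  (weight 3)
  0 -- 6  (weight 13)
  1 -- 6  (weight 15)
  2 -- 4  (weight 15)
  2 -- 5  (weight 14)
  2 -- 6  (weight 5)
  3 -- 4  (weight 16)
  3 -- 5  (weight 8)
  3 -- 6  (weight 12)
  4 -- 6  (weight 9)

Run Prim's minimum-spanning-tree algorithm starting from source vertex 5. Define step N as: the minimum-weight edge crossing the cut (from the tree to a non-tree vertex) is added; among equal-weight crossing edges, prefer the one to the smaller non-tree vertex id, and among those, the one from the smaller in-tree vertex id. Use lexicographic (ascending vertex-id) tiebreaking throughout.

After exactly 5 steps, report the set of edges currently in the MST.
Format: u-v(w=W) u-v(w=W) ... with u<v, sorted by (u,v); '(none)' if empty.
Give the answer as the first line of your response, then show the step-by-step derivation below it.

0-1(w=8) 0-5(w=3) 2-6(w=5) 3-5(w=8) 3-6(w=12)

step 1: add edge 0-5 (w=3); MST = {0-5(w=3)}
step 2: add edge 0-1 (w=8); MST = {0-1(w=8) 0-5(w=3)}
step 3: add edge 3-5 (w=8); MST = {0-1(w=8) 0-5(w=3) 3-5(w=8)}
step 4: add edge 3-6 (w=12); MST = {0-1(w=8) 0-5(w=3) 3-5(w=8) 3-6(w=12)}
step 5: add edge 2-6 (w=5); MST = {0-1(w=8) 0-5(w=3) 2-6(w=5) 3-5(w=8) 3-6(w=12)}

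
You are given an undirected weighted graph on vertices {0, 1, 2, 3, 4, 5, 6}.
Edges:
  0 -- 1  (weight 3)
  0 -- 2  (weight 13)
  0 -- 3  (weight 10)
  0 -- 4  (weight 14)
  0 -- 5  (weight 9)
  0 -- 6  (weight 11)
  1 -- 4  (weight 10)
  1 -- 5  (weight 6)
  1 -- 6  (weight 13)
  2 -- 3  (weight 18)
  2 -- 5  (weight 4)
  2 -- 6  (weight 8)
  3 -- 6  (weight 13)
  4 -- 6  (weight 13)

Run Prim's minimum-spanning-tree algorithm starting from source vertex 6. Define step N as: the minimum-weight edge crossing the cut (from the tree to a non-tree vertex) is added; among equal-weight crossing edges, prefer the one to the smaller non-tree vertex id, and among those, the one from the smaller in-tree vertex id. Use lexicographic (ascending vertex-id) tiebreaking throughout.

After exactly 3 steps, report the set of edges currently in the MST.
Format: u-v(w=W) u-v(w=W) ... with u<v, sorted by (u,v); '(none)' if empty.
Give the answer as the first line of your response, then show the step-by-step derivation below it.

1-5(w=6) 2-5(w=4) 2-6(w=8)

step 1: add edge 2-6 (w=8); MST = {2-6(w=8)}
step 2: add edge 2-5 (w=4); MST = {2-5(w=4) 2-6(w=8)}
step 3: add edge 1-5 (w=6); MST = {1-5(w=6) 2-5(w=4) 2-6(w=8)}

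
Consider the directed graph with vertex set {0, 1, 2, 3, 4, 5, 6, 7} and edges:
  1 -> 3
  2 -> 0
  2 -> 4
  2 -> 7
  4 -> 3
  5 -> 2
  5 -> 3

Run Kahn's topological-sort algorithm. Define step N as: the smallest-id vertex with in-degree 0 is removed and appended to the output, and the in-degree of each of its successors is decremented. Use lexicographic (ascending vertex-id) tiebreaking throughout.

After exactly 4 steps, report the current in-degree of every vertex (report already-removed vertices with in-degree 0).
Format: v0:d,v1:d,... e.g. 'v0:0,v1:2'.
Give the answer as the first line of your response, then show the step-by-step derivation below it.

v0:0,v1:0,v2:0,v3:1,v4:0,v5:0,v6:0,v7:0

step 1: output 1; order=[1]; indeg=(1,0,1,2,1,0,0,1)
step 2: output 5; order=[1,5]; indeg=(1,0,0,1,1,0,0,1)
step 3: output 2; order=[1,5,2]; indeg=(0,0,0,1,0,0,0,0)
step 4: output 0; order=[1,5,2,0]; indeg=(0,0,0,1,0,0,0,0)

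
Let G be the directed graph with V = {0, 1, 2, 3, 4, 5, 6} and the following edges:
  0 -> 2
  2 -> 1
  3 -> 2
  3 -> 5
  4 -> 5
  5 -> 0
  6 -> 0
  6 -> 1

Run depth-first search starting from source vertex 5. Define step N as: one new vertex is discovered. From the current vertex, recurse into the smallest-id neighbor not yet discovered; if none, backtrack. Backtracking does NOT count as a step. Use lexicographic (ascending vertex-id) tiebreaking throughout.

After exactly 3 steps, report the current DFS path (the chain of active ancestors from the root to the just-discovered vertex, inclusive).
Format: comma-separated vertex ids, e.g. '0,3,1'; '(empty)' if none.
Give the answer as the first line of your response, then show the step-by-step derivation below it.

5,0,2

step 1: discover 5; path=5; order=5
step 2: discover 0; path=5>0; order=5,0
step 3: discover 2; path=5>0>2; order=5,0,2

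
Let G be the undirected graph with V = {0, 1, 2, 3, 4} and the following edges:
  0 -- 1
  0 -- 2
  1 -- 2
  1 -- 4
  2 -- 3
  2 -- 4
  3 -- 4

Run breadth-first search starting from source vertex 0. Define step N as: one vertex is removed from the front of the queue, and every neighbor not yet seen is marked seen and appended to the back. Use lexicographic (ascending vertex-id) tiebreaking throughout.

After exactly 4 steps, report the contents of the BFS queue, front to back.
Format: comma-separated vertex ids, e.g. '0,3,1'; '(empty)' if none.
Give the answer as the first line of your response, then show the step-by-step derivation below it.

3

step 1: dequeue 0; queue=[1,2]; order=0
step 2: dequeue 1; queue=[2,4]; order=0,1
step 3: dequeue 2; queue=[4,3]; order=0,1,2
step 4: dequeue 4; queue=[3]; order=0,1,2,4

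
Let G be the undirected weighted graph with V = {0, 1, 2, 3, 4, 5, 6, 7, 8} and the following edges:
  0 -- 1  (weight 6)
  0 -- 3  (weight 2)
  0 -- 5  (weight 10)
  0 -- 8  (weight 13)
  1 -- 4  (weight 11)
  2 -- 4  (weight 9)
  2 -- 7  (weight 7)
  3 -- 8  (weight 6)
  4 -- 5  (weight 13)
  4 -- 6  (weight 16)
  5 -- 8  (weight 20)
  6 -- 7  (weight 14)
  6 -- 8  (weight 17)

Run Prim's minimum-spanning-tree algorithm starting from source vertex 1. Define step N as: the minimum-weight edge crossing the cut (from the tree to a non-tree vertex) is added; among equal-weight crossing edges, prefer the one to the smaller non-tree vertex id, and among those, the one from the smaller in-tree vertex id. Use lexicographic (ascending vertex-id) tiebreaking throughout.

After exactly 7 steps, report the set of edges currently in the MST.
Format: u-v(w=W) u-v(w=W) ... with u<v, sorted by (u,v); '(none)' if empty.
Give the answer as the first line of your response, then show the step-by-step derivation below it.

0-1(w=6) 0-3(w=2) 0-5(w=10) 1-4(w=11) 2-4(w=9) 2-7(w=7) 3-8(w=6)

step 1: add edge 0-1 (w=6); MST = {0-1(w=6)}
step 2: add edge 0-3 (w=2); MST = {0-1(w=6) 0-3(w=2)}
step 3: add edge 3-8 (w=6); MST = {0-1(w=6) 0-3(w=2) 3-8(w=6)}
step 4: add edge 0-5 (w=10); MST = {0-1(w=6) 0-3(w=2) 0-5(w=10) 3-8(w=6)}
step 5: add edge 1-4 (w=11); MST = {0-1(w=6) 0-3(w=2) 0-5(w=10) 1-4(w=11) 3-8(w=6)}
step 6: add edge 2-4 (w=9); MST = {0-1(w=6) 0-3(w=2) 0-5(w=10) 1-4(w=11) 2-4(w=9) 3-8(w=6)}
step 7: add edge 2-7 (w=7); MST = {0-1(w=6) 0-3(w=2) 0-5(w=10) 1-4(w=11) 2-4(w=9) 2-7(w=7) 3-8(w=6)}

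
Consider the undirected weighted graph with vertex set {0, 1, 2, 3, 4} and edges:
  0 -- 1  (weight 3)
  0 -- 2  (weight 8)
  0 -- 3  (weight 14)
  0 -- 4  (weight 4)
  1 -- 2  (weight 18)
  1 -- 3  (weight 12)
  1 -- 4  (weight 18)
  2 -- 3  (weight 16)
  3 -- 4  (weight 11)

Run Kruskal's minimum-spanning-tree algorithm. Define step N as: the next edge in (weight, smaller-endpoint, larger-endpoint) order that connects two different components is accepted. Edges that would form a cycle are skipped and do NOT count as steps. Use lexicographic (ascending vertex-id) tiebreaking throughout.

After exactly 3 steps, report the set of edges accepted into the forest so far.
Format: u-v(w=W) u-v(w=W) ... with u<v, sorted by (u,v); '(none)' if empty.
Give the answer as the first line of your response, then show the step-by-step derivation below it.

0-1(w=3) 0-2(w=8) 0-4(w=4)

step 1: add edge 0-1 (w=3); MST = {0-1(w=3)}
step 2: add edge 0-4 (w=4); MST = {0-1(w=3) 0-4(w=4)}
step 3: add edge 0-2 (w=8); MST = {0-1(w=3) 0-2(w=8) 0-4(w=4)}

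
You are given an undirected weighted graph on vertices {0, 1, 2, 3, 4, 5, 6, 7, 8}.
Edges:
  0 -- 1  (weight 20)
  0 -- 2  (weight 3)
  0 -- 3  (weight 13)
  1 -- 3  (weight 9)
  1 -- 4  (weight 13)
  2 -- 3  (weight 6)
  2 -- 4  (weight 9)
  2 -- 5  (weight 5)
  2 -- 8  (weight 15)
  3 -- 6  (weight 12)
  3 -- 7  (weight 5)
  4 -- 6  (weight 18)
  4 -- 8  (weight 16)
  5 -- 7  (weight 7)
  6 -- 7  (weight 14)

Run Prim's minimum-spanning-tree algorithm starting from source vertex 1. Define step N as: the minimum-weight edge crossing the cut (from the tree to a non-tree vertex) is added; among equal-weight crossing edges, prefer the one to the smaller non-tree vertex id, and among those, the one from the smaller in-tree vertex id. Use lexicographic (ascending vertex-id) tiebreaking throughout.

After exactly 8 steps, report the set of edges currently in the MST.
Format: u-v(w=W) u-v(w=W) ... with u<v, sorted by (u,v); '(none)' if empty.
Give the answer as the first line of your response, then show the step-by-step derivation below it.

0-2(w=3) 1-3(w=9) 2-3(w=6) 2-4(w=9) 2-5(w=5) 2-8(w=15) 3-6(w=12) 3-7(w=5)

step 1: add edge 1-3 (w=9); MST = {1-3(w=9)}
step 2: add edge 3-7 (w=5); MST = {1-3(w=9) 3-7(w=5)}
step 3: add edge 2-3 (w=6); MST = {1-3(w=9) 2-3(w=6) 3-7(w=5)}
step 4: add edge 0-2 (w=3); MST = {0-2(w=3) 1-3(w=9) 2-3(w=6) 3-7(w=5)}
step 5: add edge 2-5 (w=5); MST = {0-2(w=3) 1-3(w=9) 2-3(w=6) 2-5(w=5) 3-7(w=5)}
step 6: add edge 2-4 (w=9); MST = {0-2(w=3) 1-3(w=9) 2-3(w=6) 2-4(w=9) 2-5(w=5) 3-7(w=5)}
step 7: add edge 3-6 (w=12); MST = {0-2(w=3) 1-3(w=9) 2-3(w=6) 2-4(w=9) 2-5(w=5) 3-6(w=12) 3-7(w=5)}
step 8: add edge 2-8 (w=15); MST = {0-2(w=3) 1-3(w=9) 2-3(w=6) 2-4(w=9) 2-5(w=5) 2-8(w=15) 3-6(w=12) 3-7(w=5)}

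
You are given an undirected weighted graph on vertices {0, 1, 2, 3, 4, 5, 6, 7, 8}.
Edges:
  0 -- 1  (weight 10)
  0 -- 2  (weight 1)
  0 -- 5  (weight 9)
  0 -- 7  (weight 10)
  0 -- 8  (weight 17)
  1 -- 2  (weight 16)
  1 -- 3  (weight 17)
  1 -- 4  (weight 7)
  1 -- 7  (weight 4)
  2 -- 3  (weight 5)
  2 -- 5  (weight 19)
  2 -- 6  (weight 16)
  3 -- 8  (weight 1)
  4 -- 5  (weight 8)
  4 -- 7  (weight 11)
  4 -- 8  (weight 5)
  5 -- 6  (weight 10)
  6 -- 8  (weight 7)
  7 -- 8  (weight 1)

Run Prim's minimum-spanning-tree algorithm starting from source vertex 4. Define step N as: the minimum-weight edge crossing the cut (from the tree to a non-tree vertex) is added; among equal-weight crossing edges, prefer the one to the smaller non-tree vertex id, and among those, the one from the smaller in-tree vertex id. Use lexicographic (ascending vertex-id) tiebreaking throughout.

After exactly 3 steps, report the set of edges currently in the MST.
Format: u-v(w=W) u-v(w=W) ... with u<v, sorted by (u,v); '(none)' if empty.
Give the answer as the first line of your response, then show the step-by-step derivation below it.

3-8(w=1) 4-8(w=5) 7-8(w=1)

step 1: add edge 4-8 (w=5); MST = {4-8(w=5)}
step 2: add edge 3-8 (w=1); MST = {3-8(w=1) 4-8(w=5)}
step 3: add edge 7-8 (w=1); MST = {3-8(w=1) 4-8(w=5) 7-8(w=1)}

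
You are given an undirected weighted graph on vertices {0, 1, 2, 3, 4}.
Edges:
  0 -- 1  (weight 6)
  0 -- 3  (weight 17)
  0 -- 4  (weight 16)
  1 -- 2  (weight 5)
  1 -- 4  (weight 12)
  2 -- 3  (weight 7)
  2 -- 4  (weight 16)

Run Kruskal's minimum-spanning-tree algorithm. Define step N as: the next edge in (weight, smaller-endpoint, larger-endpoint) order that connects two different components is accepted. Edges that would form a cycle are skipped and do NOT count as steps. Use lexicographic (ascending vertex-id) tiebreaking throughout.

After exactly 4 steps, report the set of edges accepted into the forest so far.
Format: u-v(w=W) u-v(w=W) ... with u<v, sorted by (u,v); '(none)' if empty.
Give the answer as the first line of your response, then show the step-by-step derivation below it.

0-1(w=6) 1-2(w=5) 1-4(w=12) 2-3(w=7)

step 1: add edge 1-2 (w=5); MST = {1-2(w=5)}
step 2: add edge 0-1 (w=6); MST = {0-1(w=6) 1-2(w=5)}
step 3: add edge 2-3 (w=7); MST = {0-1(w=6) 1-2(w=5) 2-3(w=7)}
step 4: add edge 1-4 (w=12); MST = {0-1(w=6) 1-2(w=5) 1-4(w=12) 2-3(w=7)}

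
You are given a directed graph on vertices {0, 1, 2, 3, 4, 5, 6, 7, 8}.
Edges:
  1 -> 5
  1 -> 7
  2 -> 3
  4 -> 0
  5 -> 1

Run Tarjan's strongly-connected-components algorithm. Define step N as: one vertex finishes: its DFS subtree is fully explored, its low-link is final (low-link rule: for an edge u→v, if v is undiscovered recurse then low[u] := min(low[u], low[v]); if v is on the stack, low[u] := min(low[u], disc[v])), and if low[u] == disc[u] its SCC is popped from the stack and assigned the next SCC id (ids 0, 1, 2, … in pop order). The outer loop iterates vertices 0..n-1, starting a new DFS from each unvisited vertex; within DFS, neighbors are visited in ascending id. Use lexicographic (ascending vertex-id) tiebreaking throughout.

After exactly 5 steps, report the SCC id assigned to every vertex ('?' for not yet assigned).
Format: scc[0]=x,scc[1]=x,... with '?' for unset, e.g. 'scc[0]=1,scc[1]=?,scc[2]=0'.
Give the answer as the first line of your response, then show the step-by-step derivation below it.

scc[0]=0,scc[1]=2,scc[2]=?,scc[3]=3,scc[4]=?,scc[5]=2,scc[6]=?,scc[7]=1,scc[8]=?

step 1: low=(low[0]=0,low[1]=?,low[2]=?,low[3]=?,low[4]=?,low[5]=?,low[6]=?,low[7]=?,low[8]=?); scc=(scc[0]=0,scc[1]=?,scc[2]=?,scc[3]=?,scc[4]=?,scc[5]=?,scc[6]=?,scc[7]=?,scc[8]=?)
step 2: low=(low[0]=0,low[1]=1,low[2]=?,low[3]=?,low[4]=?,low[5]=1,low[6]=?,low[7]=?,low[8]=?); scc=(scc[0]=0,scc[1]=?,scc[2]=?,scc[3]=?,scc[4]=?,scc[5]=?,scc[6]=?,scc[7]=?,scc[8]=?)
step 3: low=(low[0]=0,low[1]=1,low[2]=?,low[3]=?,low[4]=?,low[5]=1,low[6]=?,low[7]=3,low[8]=?); scc=(scc[0]=0,scc[1]=?,scc[2]=?,scc[3]=?,scc[4]=?,scc[5]=?,scc[6]=?,scc[7]=1,scc[8]=?)
step 4: low=(low[0]=0,low[1]=1,low[2]=?,low[3]=?,low[4]=?,low[5]=1,low[6]=?,low[7]=3,low[8]=?); scc=(scc[0]=0,scc[1]=2,scc[2]=?,scc[3]=?,scc[4]=?,scc[5]=2,scc[6]=?,scc[7]=1,scc[8]=?)
step 5: low=(low[0]=0,low[1]=1,low[2]=4,low[3]=5,low[4]=?,low[5]=1,low[6]=?,low[7]=3,low[8]=?); scc=(scc[0]=0,scc[1]=2,scc[2]=?,scc[3]=3,scc[4]=?,scc[5]=2,scc[6]=?,scc[7]=1,scc[8]=?)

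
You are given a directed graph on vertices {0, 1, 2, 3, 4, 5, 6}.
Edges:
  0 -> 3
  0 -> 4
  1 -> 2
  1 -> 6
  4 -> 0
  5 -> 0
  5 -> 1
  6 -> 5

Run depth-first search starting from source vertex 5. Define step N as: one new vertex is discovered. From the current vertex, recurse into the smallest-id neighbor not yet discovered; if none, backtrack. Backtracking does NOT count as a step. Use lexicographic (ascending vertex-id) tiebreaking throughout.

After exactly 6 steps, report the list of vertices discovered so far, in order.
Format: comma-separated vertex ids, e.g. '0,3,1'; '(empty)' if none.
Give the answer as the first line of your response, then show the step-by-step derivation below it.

5,0,3,4,1,2

step 1: discover 5; path=5; order=5
step 2: discover 0; path=5>0; order=5,0
step 3: discover 3; path=5>0>3; order=5,0,3
step 4: discover 4; path=5>0>4; order=5,0,3,4
step 5: discover 1; path=5>1; order=5,0,3,4,1
step 6: discover 2; path=5>1>2; order=5,0,3,4,1,2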